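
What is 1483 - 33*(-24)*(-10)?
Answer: -6437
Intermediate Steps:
1483 - 33*(-24)*(-10) = 1483 - (-792)*(-10) = 1483 - 1*7920 = 1483 - 7920 = -6437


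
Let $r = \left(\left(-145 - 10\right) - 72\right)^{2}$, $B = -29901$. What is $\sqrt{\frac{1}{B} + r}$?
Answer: $\frac{2 \sqrt{11517630686457}}{29901} \approx 227.0$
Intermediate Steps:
$r = 51529$ ($r = \left(\left(-145 - 10\right) - 72\right)^{2} = \left(-155 - 72\right)^{2} = \left(-227\right)^{2} = 51529$)
$\sqrt{\frac{1}{B} + r} = \sqrt{\frac{1}{-29901} + 51529} = \sqrt{- \frac{1}{29901} + 51529} = \sqrt{\frac{1540768628}{29901}} = \frac{2 \sqrt{11517630686457}}{29901}$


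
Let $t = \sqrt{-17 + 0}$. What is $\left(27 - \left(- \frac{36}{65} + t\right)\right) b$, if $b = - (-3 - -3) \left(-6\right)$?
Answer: $0$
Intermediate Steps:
$t = i \sqrt{17}$ ($t = \sqrt{-17} = i \sqrt{17} \approx 4.1231 i$)
$b = 0$ ($b = - (-3 + 3) \left(-6\right) = \left(-1\right) 0 \left(-6\right) = 0 \left(-6\right) = 0$)
$\left(27 - \left(- \frac{36}{65} + t\right)\right) b = \left(27 + \left(\left(\frac{15}{13} - \frac{3}{5}\right) - i \sqrt{17}\right)\right) 0 = \left(27 + \left(\frac{36}{65} - i \sqrt{17}\right)\right) 0 = \left(\frac{1791}{65} - i \sqrt{17}\right) 0 = 0$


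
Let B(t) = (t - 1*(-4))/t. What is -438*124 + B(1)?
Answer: -54307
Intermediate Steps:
B(t) = (4 + t)/t (B(t) = (t + 4)/t = (4 + t)/t)
-438*124 + B(1) = -438*124 + (4 + 1)/1 = -54312 + 1*5 = -54312 + 5 = -54307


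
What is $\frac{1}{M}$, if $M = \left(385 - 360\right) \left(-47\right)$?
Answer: $- \frac{1}{1175} \approx -0.00085106$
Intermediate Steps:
$M = -1175$ ($M = 25 \left(-47\right) = -1175$)
$\frac{1}{M} = \frac{1}{-1175} = - \frac{1}{1175}$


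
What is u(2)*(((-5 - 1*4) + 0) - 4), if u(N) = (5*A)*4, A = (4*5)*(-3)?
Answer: 15600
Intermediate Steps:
A = -60 (A = 20*(-3) = -60)
u(N) = -1200 (u(N) = (5*(-60))*4 = -300*4 = -1200)
u(2)*(((-5 - 1*4) + 0) - 4) = -1200*(((-5 - 1*4) + 0) - 4) = -1200*(((-5 - 4) + 0) - 4) = -1200*((-9 + 0) - 4) = -1200*(-9 - 4) = -1200*(-13) = 15600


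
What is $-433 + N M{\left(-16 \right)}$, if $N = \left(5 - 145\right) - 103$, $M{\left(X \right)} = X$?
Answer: $3455$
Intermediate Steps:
$N = -243$ ($N = -140 - 103 = -243$)
$-433 + N M{\left(-16 \right)} = -433 - -3888 = -433 + 3888 = 3455$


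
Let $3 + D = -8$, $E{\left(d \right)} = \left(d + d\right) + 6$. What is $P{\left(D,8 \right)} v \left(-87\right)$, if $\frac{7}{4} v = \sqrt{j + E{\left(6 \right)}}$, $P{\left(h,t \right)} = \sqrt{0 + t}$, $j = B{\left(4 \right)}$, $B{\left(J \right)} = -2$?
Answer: $- \frac{2784 \sqrt{2}}{7} \approx -562.45$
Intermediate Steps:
$E{\left(d \right)} = 6 + 2 d$ ($E{\left(d \right)} = 2 d + 6 = 6 + 2 d$)
$D = -11$ ($D = -3 - 8 = -11$)
$j = -2$
$P{\left(h,t \right)} = \sqrt{t}$
$v = \frac{16}{7}$ ($v = \frac{4 \sqrt{-2 + \left(6 + 2 \cdot 6\right)}}{7} = \frac{4 \sqrt{-2 + \left(6 + 12\right)}}{7} = \frac{4 \sqrt{-2 + 18}}{7} = \frac{4 \sqrt{16}}{7} = \frac{4}{7} \cdot 4 = \frac{16}{7} \approx 2.2857$)
$P{\left(D,8 \right)} v \left(-87\right) = \sqrt{8} \cdot \frac{16}{7} \left(-87\right) = 2 \sqrt{2} \cdot \frac{16}{7} \left(-87\right) = \frac{32 \sqrt{2}}{7} \left(-87\right) = - \frac{2784 \sqrt{2}}{7}$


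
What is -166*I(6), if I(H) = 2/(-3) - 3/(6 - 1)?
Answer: 3154/15 ≈ 210.27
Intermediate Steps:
I(H) = -19/15 (I(H) = 2*(-⅓) - 3/5 = -⅔ - 3*⅕ = -⅔ - ⅗ = -19/15)
-166*I(6) = -166*(-19/15) = 3154/15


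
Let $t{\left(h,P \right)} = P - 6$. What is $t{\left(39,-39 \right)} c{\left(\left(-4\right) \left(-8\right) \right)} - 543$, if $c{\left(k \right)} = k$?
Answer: $-1983$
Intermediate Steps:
$t{\left(h,P \right)} = -6 + P$ ($t{\left(h,P \right)} = P - 6 = -6 + P$)
$t{\left(39,-39 \right)} c{\left(\left(-4\right) \left(-8\right) \right)} - 543 = \left(-6 - 39\right) \left(\left(-4\right) \left(-8\right)\right) - 543 = \left(-45\right) 32 - 543 = -1440 - 543 = -1983$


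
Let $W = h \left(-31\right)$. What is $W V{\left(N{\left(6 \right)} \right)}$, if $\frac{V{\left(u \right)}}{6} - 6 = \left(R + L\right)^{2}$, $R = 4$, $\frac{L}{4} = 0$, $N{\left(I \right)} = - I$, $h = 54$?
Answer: $-220968$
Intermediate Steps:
$L = 0$ ($L = 4 \cdot 0 = 0$)
$W = -1674$ ($W = 54 \left(-31\right) = -1674$)
$V{\left(u \right)} = 132$ ($V{\left(u \right)} = 36 + 6 \left(4 + 0\right)^{2} = 36 + 6 \cdot 4^{2} = 36 + 6 \cdot 16 = 36 + 96 = 132$)
$W V{\left(N{\left(6 \right)} \right)} = \left(-1674\right) 132 = -220968$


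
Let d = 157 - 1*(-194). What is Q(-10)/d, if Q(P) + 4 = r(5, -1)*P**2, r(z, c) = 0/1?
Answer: -4/351 ≈ -0.011396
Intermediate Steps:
r(z, c) = 0 (r(z, c) = 0*1 = 0)
d = 351 (d = 157 + 194 = 351)
Q(P) = -4 (Q(P) = -4 + 0*P**2 = -4 + 0 = -4)
Q(-10)/d = -4/351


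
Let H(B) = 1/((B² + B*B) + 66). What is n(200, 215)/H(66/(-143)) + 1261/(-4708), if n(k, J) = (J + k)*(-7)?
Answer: -153535296349/795652 ≈ -1.9297e+5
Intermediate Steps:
n(k, J) = -7*J - 7*k
H(B) = 1/(66 + 2*B²) (H(B) = 1/((B² + B²) + 66) = 1/(2*B² + 66) = 1/(66 + 2*B²))
n(200, 215)/H(66/(-143)) + 1261/(-4708) = (-7*215 - 7*200)/((1/(2*(33 + (66/(-143))²)))) + 1261/(-4708) = (-1505 - 1400)/((1/(2*(33 + (66*(-1/143))²)))) + 1261*(-1/4708) = -2905/(1/(2*(33 + (-6/13)²))) - 1261/4708 = -2905/(1/(2*(33 + 36/169))) - 1261/4708 = -2905/(1/(2*(5613/169))) - 1261/4708 = -2905/((½)*(169/5613)) - 1261/4708 = -2905/169/11226 - 1261/4708 = -2905*11226/169 - 1261/4708 = -32611530/169 - 1261/4708 = -153535296349/795652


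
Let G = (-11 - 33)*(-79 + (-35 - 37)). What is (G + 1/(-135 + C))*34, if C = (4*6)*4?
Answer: 8809910/39 ≈ 2.2590e+5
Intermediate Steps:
C = 96 (C = 24*4 = 96)
G = 6644 (G = -44*(-79 - 72) = -44*(-151) = 6644)
(G + 1/(-135 + C))*34 = (6644 + 1/(-135 + 96))*34 = (6644 + 1/(-39))*34 = (6644 - 1/39)*34 = (259115/39)*34 = 8809910/39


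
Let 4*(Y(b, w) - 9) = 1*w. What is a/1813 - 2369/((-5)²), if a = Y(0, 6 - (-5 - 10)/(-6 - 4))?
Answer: -34357951/362600 ≈ -94.754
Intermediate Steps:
Y(b, w) = 9 + w/4 (Y(b, w) = 9 + (1*w)/4 = 9 + w/4)
a = 81/8 (a = 9 + (6 - (-5 - 10)/(-6 - 4))/4 = 9 + (6 - (-15)/(-10))/4 = 9 + (6 - (-15)*(-1)/10)/4 = 9 + (6 - 1*3/2)/4 = 9 + (6 - 3/2)/4 = 9 + (¼)*(9/2) = 9 + 9/8 = 81/8 ≈ 10.125)
a/1813 - 2369/((-5)²) = (81/8)/1813 - 2369/((-5)²) = (81/8)*(1/1813) - 2369/25 = 81/14504 - 2369*1/25 = 81/14504 - 2369/25 = -34357951/362600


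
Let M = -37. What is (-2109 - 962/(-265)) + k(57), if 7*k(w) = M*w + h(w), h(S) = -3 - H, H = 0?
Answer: -4465141/1855 ≈ -2407.1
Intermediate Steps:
h(S) = -3 (h(S) = -3 - 1*0 = -3 + 0 = -3)
k(w) = -3/7 - 37*w/7 (k(w) = (-37*w - 3)/7 = (-3 - 37*w)/7 = -3/7 - 37*w/7)
(-2109 - 962/(-265)) + k(57) = (-2109 - 962/(-265)) + (-3/7 - 37/7*57) = (-2109 - 962*(-1/265)) + (-3/7 - 2109/7) = (-2109 + 962/265) - 2112/7 = -557923/265 - 2112/7 = -4465141/1855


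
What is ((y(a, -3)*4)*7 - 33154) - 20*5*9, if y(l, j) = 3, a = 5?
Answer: -33970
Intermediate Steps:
((y(a, -3)*4)*7 - 33154) - 20*5*9 = ((3*4)*7 - 33154) - 20*5*9 = (12*7 - 33154) - 100*9 = (84 - 33154) - 900 = -33070 - 900 = -33970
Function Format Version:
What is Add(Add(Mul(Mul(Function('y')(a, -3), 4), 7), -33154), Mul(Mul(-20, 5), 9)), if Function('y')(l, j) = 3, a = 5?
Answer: -33970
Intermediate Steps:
Add(Add(Mul(Mul(Function('y')(a, -3), 4), 7), -33154), Mul(Mul(-20, 5), 9)) = Add(Add(Mul(Mul(3, 4), 7), -33154), Mul(Mul(-20, 5), 9)) = Add(Add(Mul(12, 7), -33154), Mul(-100, 9)) = Add(Add(84, -33154), -900) = Add(-33070, -900) = -33970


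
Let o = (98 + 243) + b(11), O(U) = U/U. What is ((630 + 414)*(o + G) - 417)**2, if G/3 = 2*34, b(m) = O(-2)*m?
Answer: 336454522209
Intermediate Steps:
O(U) = 1
b(m) = m (b(m) = 1*m = m)
G = 204 (G = 3*(2*34) = 3*68 = 204)
o = 352 (o = (98 + 243) + 11 = 341 + 11 = 352)
((630 + 414)*(o + G) - 417)**2 = ((630 + 414)*(352 + 204) - 417)**2 = (1044*556 - 417)**2 = (580464 - 417)**2 = 580047**2 = 336454522209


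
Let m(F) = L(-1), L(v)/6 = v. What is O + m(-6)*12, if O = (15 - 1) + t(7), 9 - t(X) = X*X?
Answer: -98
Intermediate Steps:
L(v) = 6*v
t(X) = 9 - X² (t(X) = 9 - X*X = 9 - X²)
m(F) = -6 (m(F) = 6*(-1) = -6)
O = -26 (O = (15 - 1) + (9 - 1*7²) = 14 + (9 - 1*49) = 14 + (9 - 49) = 14 - 40 = -26)
O + m(-6)*12 = -26 - 6*12 = -26 - 72 = -98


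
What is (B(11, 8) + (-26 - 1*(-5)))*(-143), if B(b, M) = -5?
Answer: 3718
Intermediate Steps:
(B(11, 8) + (-26 - 1*(-5)))*(-143) = (-5 + (-26 - 1*(-5)))*(-143) = (-5 + (-26 + 5))*(-143) = (-5 - 21)*(-143) = -26*(-143) = 3718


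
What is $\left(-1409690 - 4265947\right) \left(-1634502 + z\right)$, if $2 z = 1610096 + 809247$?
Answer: $\frac{4822367409057}{2} \approx 2.4112 \cdot 10^{12}$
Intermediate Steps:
$z = \frac{2419343}{2}$ ($z = \frac{1610096 + 809247}{2} = \frac{1}{2} \cdot 2419343 = \frac{2419343}{2} \approx 1.2097 \cdot 10^{6}$)
$\left(-1409690 - 4265947\right) \left(-1634502 + z\right) = \left(-1409690 - 4265947\right) \left(-1634502 + \frac{2419343}{2}\right) = \left(-5675637\right) \left(- \frac{849661}{2}\right) = \frac{4822367409057}{2}$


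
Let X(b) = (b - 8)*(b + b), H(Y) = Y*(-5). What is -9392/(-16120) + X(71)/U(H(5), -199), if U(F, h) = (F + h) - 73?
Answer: -1964168/66495 ≈ -29.539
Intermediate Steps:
H(Y) = -5*Y
U(F, h) = -73 + F + h
X(b) = 2*b*(-8 + b) (X(b) = (-8 + b)*(2*b) = 2*b*(-8 + b))
-9392/(-16120) + X(71)/U(H(5), -199) = -9392/(-16120) + (2*71*(-8 + 71))/(-73 - 5*5 - 199) = -9392*(-1/16120) + (2*71*63)/(-73 - 25 - 199) = 1174/2015 + 8946/(-297) = 1174/2015 + 8946*(-1/297) = 1174/2015 - 994/33 = -1964168/66495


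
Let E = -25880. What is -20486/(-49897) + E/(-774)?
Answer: 653595262/19310139 ≈ 33.847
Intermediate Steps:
-20486/(-49897) + E/(-774) = -20486/(-49897) - 25880/(-774) = -20486*(-1/49897) - 25880*(-1/774) = 20486/49897 + 12940/387 = 653595262/19310139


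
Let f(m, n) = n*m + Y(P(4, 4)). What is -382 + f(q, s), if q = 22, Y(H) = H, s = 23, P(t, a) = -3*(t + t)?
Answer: 100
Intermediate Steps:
P(t, a) = -6*t
f(m, n) = -24 + m*n (f(m, n) = n*m - 6*4 = m*n - 24 = -24 + m*n)
-382 + f(q, s) = -382 + (-24 + 22*23) = -382 + (-24 + 506) = -382 + 482 = 100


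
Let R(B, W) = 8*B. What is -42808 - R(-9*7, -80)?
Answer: -42304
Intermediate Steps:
-42808 - R(-9*7, -80) = -42808 - 8*(-9*7) = -42808 - 8*(-63) = -42808 - 1*(-504) = -42808 + 504 = -42304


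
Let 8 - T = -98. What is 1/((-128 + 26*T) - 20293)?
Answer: -1/17665 ≈ -5.6609e-5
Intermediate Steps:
T = 106 (T = 8 - 1*(-98) = 8 + 98 = 106)
1/((-128 + 26*T) - 20293) = 1/((-128 + 26*106) - 20293) = 1/((-128 + 2756) - 20293) = 1/(2628 - 20293) = 1/(-17665) = -1/17665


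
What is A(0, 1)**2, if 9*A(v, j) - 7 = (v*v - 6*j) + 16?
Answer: 289/81 ≈ 3.5679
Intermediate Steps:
A(v, j) = 23/9 - 2*j/3 + v**2/9 (A(v, j) = 7/9 + ((v*v - 6*j) + 16)/9 = 7/9 + ((v**2 - 6*j) + 16)/9 = 7/9 + (16 + v**2 - 6*j)/9 = 7/9 + (16/9 - 2*j/3 + v**2/9) = 23/9 - 2*j/3 + v**2/9)
A(0, 1)**2 = (23/9 - 2/3*1 + (1/9)*0**2)**2 = (23/9 - 2/3 + (1/9)*0)**2 = (23/9 - 2/3 + 0)**2 = (17/9)**2 = 289/81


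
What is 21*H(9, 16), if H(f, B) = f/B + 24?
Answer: 8253/16 ≈ 515.81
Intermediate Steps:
H(f, B) = 24 + f/B (H(f, B) = f/B + 24 = 24 + f/B)
21*H(9, 16) = 21*(24 + 9/16) = 21*(393/16) = 8253/16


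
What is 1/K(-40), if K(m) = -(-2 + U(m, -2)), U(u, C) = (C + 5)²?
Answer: -⅐ ≈ -0.14286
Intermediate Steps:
U(u, C) = (5 + C)²
K(m) = -7 (K(m) = -(-2 + (5 - 2)²) = -(-2 + 3²) = -(-2 + 9) = -1*7 = -7)
1/K(-40) = 1/(-7) = -⅐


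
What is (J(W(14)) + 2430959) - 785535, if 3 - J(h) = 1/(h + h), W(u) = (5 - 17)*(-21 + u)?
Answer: 276431735/168 ≈ 1.6454e+6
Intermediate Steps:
W(u) = 252 - 12*u (W(u) = -12*(-21 + u) = 252 - 12*u)
J(h) = 3 - 1/(2*h) (J(h) = 3 - 1/(h + h) = 3 - 1/(2*h))
(J(W(14)) + 2430959) - 785535 = ((3 - 1/(2*(252 - 12*14))) + 2430959) - 785535 = ((3 - 1/(2*(252 - 168))) + 2430959) - 785535 = ((3 - ½/84) + 2430959) - 785535 = ((3 - ½*1/84) + 2430959) - 785535 = ((3 - 1/168) + 2430959) - 785535 = (503/168 + 2430959) - 785535 = 408401615/168 - 785535 = 276431735/168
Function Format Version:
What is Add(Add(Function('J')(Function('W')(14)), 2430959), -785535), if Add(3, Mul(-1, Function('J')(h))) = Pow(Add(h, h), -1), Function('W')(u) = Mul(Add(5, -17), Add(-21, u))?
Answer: Rational(276431735, 168) ≈ 1.6454e+6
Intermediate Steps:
Function('W')(u) = Add(252, Mul(-12, u)) (Function('W')(u) = Mul(-12, Add(-21, u)) = Add(252, Mul(-12, u)))
Function('J')(h) = Add(3, Mul(Rational(-1, 2), Pow(h, -1))) (Function('J')(h) = Add(3, Mul(-1, Pow(Add(h, h), -1))) = Add(3, Mul(-1, Pow(Mul(2, h), -1))) = Add(3, Mul(-1, Mul(Rational(1, 2), Pow(h, -1)))) = Add(3, Mul(Rational(-1, 2), Pow(h, -1))))
Add(Add(Function('J')(Function('W')(14)), 2430959), -785535) = Add(Add(Add(3, Mul(Rational(-1, 2), Pow(Add(252, Mul(-12, 14)), -1))), 2430959), -785535) = Add(Add(Add(3, Mul(Rational(-1, 2), Pow(Add(252, -168), -1))), 2430959), -785535) = Add(Add(Add(3, Mul(Rational(-1, 2), Pow(84, -1))), 2430959), -785535) = Add(Add(Add(3, Mul(Rational(-1, 2), Rational(1, 84))), 2430959), -785535) = Add(Add(Add(3, Rational(-1, 168)), 2430959), -785535) = Add(Add(Rational(503, 168), 2430959), -785535) = Add(Rational(408401615, 168), -785535) = Rational(276431735, 168)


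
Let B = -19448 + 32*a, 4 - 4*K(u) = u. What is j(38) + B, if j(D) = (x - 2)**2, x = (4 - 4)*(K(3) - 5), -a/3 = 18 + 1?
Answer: -21268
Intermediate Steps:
a = -57 (a = -3*(18 + 1) = -3*19 = -57)
K(u) = 1 - u/4
x = 0 (x = (4 - 4)*((1 - 1/4*3) - 5) = 0*((1 - 3/4) - 5) = 0*(1/4 - 5) = 0*(-19/4) = 0)
j(D) = 4 (j(D) = (0 - 2)**2 = (-2)**2 = 4)
B = -21272 (B = -19448 + 32*(-57) = -19448 - 1824 = -21272)
j(38) + B = 4 - 21272 = -21268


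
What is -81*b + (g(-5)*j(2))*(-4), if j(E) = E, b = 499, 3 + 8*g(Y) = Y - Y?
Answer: -40416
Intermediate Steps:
g(Y) = -3/8 (g(Y) = -3/8 + (Y - Y)/8 = -3/8 + (1/8)*0 = -3/8 + 0 = -3/8)
-81*b + (g(-5)*j(2))*(-4) = -81*499 - 3/8*2*(-4) = -40419 - 3/4*(-4) = -40419 + 3 = -40416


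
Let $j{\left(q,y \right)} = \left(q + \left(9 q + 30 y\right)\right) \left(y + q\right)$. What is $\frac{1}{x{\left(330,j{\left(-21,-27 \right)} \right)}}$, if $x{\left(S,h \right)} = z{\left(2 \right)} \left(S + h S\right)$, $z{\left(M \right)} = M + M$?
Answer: $\frac{1}{64628520} \approx 1.5473 \cdot 10^{-8}$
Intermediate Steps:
$z{\left(M \right)} = 2 M$
$j{\left(q,y \right)} = \left(q + y\right) \left(10 q + 30 y\right)$ ($j{\left(q,y \right)} = \left(10 q + 30 y\right) \left(q + y\right) = \left(q + y\right) \left(10 q + 30 y\right)$)
$x{\left(S,h \right)} = 4 S + 4 S h$ ($x{\left(S,h \right)} = 2 \cdot 2 \left(S + h S\right) = 4 \left(S + S h\right) = 4 S + 4 S h$)
$\frac{1}{x{\left(330,j{\left(-21,-27 \right)} \right)}} = \frac{1}{4 \cdot 330 \left(1 + \left(10 \left(-21\right)^{2} + 30 \left(-27\right)^{2} + 40 \left(-21\right) \left(-27\right)\right)\right)} = \frac{1}{4 \cdot 330 \left(1 + \left(10 \cdot 441 + 30 \cdot 729 + 22680\right)\right)} = \frac{1}{4 \cdot 330 \left(1 + \left(4410 + 21870 + 22680\right)\right)} = \frac{1}{4 \cdot 330 \left(1 + 48960\right)} = \frac{1}{4 \cdot 330 \cdot 48961} = \frac{1}{64628520}$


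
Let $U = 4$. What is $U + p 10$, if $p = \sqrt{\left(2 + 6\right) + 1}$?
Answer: $34$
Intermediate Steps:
$p = 3$ ($p = \sqrt{8 + 1} = \sqrt{9} = 3$)
$U + p 10 = 4 + 3 \cdot 10 = 4 + 30 = 34$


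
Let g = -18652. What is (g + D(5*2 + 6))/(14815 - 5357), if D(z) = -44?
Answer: -9348/4729 ≈ -1.9767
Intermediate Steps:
(g + D(5*2 + 6))/(14815 - 5357) = (-18652 - 44)/(14815 - 5357) = -18696/9458 = -18696*1/9458 = -9348/4729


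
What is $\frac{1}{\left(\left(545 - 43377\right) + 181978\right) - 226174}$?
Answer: $- \frac{1}{87028} \approx -1.1491 \cdot 10^{-5}$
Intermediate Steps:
$\frac{1}{\left(\left(545 - 43377\right) + 181978\right) - 226174} = \frac{1}{\left(-42832 + 181978\right) - 226174} = \frac{1}{139146 - 226174} = \frac{1}{-87028} = - \frac{1}{87028}$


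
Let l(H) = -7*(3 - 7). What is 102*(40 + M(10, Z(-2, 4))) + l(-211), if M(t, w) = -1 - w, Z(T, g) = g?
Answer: 3598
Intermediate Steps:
l(H) = 28 (l(H) = -7*(-4) = 28)
102*(40 + M(10, Z(-2, 4))) + l(-211) = 102*(40 + (-1 - 1*4)) + 28 = 102*(40 + (-1 - 4)) + 28 = 102*(40 - 5) + 28 = 102*35 + 28 = 3570 + 28 = 3598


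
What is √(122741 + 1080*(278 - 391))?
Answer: √701 ≈ 26.476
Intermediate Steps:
√(122741 + 1080*(278 - 391)) = √(122741 + 1080*(-113)) = √(122741 - 122040) = √701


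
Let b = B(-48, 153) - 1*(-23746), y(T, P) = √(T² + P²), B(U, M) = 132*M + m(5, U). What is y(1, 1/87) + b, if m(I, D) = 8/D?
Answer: 263651/6 + √7570/87 ≈ 43943.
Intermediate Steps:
B(U, M) = 8/U + 132*M (B(U, M) = 132*M + 8/U = 8/U + 132*M)
y(T, P) = √(P² + T²)
b = 263651/6 (b = (8/(-48) + 132*153) - 1*(-23746) = (8*(-1/48) + 20196) + 23746 = (-⅙ + 20196) + 23746 = 121175/6 + 23746 = 263651/6 ≈ 43942.)
y(1, 1/87) + b = √((1/87)² + 1²) + 263651/6 = √((1/87)² + 1) + 263651/6 = √(1/7569 + 1) + 263651/6 = √(7570/7569) + 263651/6 = √7570/87 + 263651/6 = 263651/6 + √7570/87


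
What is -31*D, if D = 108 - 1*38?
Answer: -2170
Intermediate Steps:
D = 70 (D = 108 - 38 = 70)
-31*D = -31*70 = -2170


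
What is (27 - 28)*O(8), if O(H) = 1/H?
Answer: -⅛ ≈ -0.12500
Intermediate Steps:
(27 - 28)*O(8) = (27 - 28)/8 = -1*⅛ = -⅛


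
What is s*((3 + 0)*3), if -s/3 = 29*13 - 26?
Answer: -9477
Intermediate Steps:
s = -1053 (s = -3*(29*13 - 26) = -3*(377 - 26) = -3*351 = -1053)
s*((3 + 0)*3) = -1053*(3 + 0)*3 = -3159*3 = -1053*9 = -9477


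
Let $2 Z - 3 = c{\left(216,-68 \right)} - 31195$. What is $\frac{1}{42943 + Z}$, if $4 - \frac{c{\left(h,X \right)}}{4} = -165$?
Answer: $\frac{1}{27685} \approx 3.6121 \cdot 10^{-5}$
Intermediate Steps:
$c{\left(h,X \right)} = 676$ ($c{\left(h,X \right)} = 16 - -660 = 16 + 660 = 676$)
$Z = -15258$ ($Z = \frac{3}{2} + \frac{676 - 31195}{2} = \frac{3}{2} + \frac{1}{2} \left(-30519\right) = \frac{3}{2} - \frac{30519}{2} = -15258$)
$\frac{1}{42943 + Z} = \frac{1}{42943 - 15258} = \frac{1}{27685}$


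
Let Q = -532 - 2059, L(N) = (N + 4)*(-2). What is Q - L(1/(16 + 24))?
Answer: -51659/20 ≈ -2582.9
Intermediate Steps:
L(N) = -8 - 2*N (L(N) = (4 + N)*(-2) = -8 - 2*N)
Q = -2591
Q - L(1/(16 + 24)) = -2591 - (-8 - 2/(16 + 24)) = -2591 - (-8 - 2/40) = -2591 - (-8 - 2*1/40) = -2591 - (-8 - 1/20) = -2591 - 1*(-161/20) = -2591 + 161/20 = -51659/20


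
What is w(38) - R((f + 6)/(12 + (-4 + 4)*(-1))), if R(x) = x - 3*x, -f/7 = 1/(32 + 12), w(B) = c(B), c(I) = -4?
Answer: -799/264 ≈ -3.0265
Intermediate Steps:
w(B) = -4
f = -7/44 (f = -7/(32 + 12) = -7/44 ≈ -0.15909)
R(x) = -2*x
w(38) - R((f + 6)/(12 + (-4 + 4)*(-1))) = -4 - (-2)*(-7/44 + 6)/(12 + (-4 + 4)*(-1)) = -4 - (-2)*257/(44*(12 + 0*(-1))) = -4 - (-2)*257/(44*(12 + 0)) = -4 - (-2)*(257/44)/12 = -4 - (-2)*(257/44)*(1/12) = -4 - (-2)*257/528 = -4 - 1*(-257/264) = -4 + 257/264 = -799/264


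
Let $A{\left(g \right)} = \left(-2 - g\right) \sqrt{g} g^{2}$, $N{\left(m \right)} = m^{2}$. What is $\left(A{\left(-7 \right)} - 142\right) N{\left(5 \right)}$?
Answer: $-3550 + 6125 i \sqrt{7} \approx -3550.0 + 16205.0 i$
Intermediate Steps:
$A{\left(g \right)} = g^{\frac{5}{2}} \left(-2 - g\right)$ ($A{\left(g \right)} = \sqrt{g} \left(-2 - g\right) g^{2} = g^{\frac{5}{2}} \left(-2 - g\right)$)
$\left(A{\left(-7 \right)} - 142\right) N{\left(5 \right)} = \left(\left(-7\right)^{\frac{5}{2}} \left(-2 - -7\right) - 142\right) 5^{2} = \left(49 i \sqrt{7} \left(-2 + 7\right) - 142\right) 25 = \left(49 i \sqrt{7} \cdot 5 - 142\right) 25 = \left(245 i \sqrt{7} - 142\right) 25 = \left(-142 + 245 i \sqrt{7}\right) 25 = -3550 + 6125 i \sqrt{7}$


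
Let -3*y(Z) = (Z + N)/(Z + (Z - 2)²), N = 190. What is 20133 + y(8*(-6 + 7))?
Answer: 40263/2 ≈ 20132.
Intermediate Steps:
y(Z) = -(190 + Z)/(3*(Z + (-2 + Z)²)) (y(Z) = -(Z + 190)/(3*(Z + (Z - 2)²)) = -(190 + Z)/(3*(Z + (-2 + Z)²)))
20133 + y(8*(-6 + 7)) = 20133 + (-190 - 8*(-6 + 7))/(3*(8*(-6 + 7) + (-2 + 8*(-6 + 7))²)) = 20133 + (-190 - 8)/(3*(8*1 + (-2 + 8*1)²)) = 20133 + (-190 - 1*8)/(3*(8 + (-2 + 8)²)) = 20133 + (-190 - 8)/(3*(8 + 6²)) = 20133 + (⅓)*(-198)/(8 + 36) = 20133 + (⅓)*(-198)/44 = 20133 + (⅓)*(1/44)*(-198) = 20133 - 3/2 = 40263/2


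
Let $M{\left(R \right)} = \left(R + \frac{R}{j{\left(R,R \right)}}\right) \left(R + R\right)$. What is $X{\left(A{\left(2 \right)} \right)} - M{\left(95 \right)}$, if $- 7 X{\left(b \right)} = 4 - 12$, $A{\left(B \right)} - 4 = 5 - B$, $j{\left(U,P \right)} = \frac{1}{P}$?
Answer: $- \frac{12129592}{7} \approx -1.7328 \cdot 10^{6}$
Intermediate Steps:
$M{\left(R \right)} = 2 R \left(R + R^{2}\right)$ ($M{\left(R \right)} = \left(R + \frac{R}{\frac{1}{R}}\right) \left(R + R\right) = \left(R + R R\right) 2 R = \left(R + R^{2}\right) 2 R = 2 R \left(R + R^{2}\right)$)
$A{\left(B \right)} = 9 - B$ ($A{\left(B \right)} = 4 - \left(-5 + B\right) = 9 - B$)
$X{\left(b \right)} = \frac{8}{7}$ ($X{\left(b \right)} = - \frac{4 - 12}{7} = \left(- \frac{1}{7}\right) \left(-8\right) = \frac{8}{7}$)
$X{\left(A{\left(2 \right)} \right)} - M{\left(95 \right)} = \frac{8}{7} - 2 \cdot 95^{2} \left(1 + 95\right) = \frac{8}{7} - 2 \cdot 9025 \cdot 96 = \frac{8}{7} - 1732800 = - \frac{12129592}{7}$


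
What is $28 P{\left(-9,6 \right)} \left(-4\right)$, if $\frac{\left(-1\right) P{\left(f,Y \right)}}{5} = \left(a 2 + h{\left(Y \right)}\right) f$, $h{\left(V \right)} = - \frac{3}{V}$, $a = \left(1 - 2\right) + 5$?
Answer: $-37800$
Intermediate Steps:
$a = 4$ ($a = -1 + 5 = 4$)
$P{\left(f,Y \right)} = - 5 f \left(8 - \frac{3}{Y}\right)$ ($P{\left(f,Y \right)} = - 5 \left(4 \cdot 2 - \frac{3}{Y}\right) f = - 5 \left(8 - \frac{3}{Y}\right) f = - 5 f \left(8 - \frac{3}{Y}\right)$)
$28 P{\left(-9,6 \right)} \left(-4\right) = 28 \left(\left(-40\right) \left(-9\right) + 15 \left(-9\right) \frac{1}{6}\right) \left(-4\right) = 28 \left(360 + 15 \left(-9\right) \frac{1}{6}\right) \left(-4\right) = 28 \left(360 - \frac{45}{2}\right) \left(-4\right) = 28 \cdot \frac{675}{2} \left(-4\right) = 9450 \left(-4\right) = -37800$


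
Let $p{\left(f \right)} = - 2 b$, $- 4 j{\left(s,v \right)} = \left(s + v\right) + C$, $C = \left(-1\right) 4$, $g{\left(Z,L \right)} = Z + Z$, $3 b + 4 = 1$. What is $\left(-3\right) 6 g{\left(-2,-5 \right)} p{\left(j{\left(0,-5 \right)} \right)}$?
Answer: $144$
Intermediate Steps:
$b = -1$ ($b = - \frac{4}{3} + \frac{1}{3} \cdot 1 = - \frac{4}{3} + \frac{1}{3} = -1$)
$g{\left(Z,L \right)} = 2 Z$
$C = -4$
$j{\left(s,v \right)} = 1 - \frac{s}{4} - \frac{v}{4}$ ($j{\left(s,v \right)} = - \frac{\left(s + v\right) - 4}{4} = - \frac{-4 + s + v}{4} = 1 - \frac{s}{4} - \frac{v}{4}$)
$p{\left(f \right)} = 2$ ($p{\left(f \right)} = \left(-2\right) \left(-1\right) = 2$)
$\left(-3\right) 6 g{\left(-2,-5 \right)} p{\left(j{\left(0,-5 \right)} \right)} = \left(-3\right) 6 \cdot 2 \left(-2\right) 2 = \left(-18\right) \left(-4\right) 2 = 72 \cdot 2 = 144$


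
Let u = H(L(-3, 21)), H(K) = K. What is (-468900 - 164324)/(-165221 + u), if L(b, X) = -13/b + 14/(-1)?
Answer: 474918/123923 ≈ 3.8324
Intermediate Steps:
L(b, X) = -14 - 13/b (L(b, X) = -13/b + 14*(-1) = -13/b - 14 = -14 - 13/b)
u = -29/3 (u = -14 - 13/(-3) = -14 - 13*(-⅓) = -14 + 13/3 = -29/3 ≈ -9.6667)
(-468900 - 164324)/(-165221 + u) = (-468900 - 164324)/(-165221 - 29/3) = -633224/(-495692/3) = -633224*(-3/495692) = 474918/123923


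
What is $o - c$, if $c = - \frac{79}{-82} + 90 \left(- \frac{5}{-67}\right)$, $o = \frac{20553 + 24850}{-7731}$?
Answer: $- \frac{575638165}{42474114} \approx -13.553$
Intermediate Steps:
$o = - \frac{45403}{7731}$ ($o = 45403 \left(- \frac{1}{7731}\right) = - \frac{45403}{7731} \approx -5.8728$)
$c = \frac{42193}{5494}$ ($c = \left(-79\right) \left(- \frac{1}{82}\right) + 90 \left(\left(-5\right) \left(- \frac{1}{67}\right)\right) = \frac{79}{82} + 90 \cdot \frac{5}{67} = \frac{79}{82} + \frac{450}{67} = \frac{42193}{5494} \approx 7.6798$)
$o - c = - \frac{45403}{7731} - \frac{42193}{5494} = - \frac{575638165}{42474114}$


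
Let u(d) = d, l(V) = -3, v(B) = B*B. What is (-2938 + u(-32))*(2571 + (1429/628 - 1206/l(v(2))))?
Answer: -2774682405/314 ≈ -8.8366e+6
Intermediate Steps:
v(B) = B²
(-2938 + u(-32))*(2571 + (1429/628 - 1206/l(v(2)))) = (-2938 - 32)*(2571 + (1429/628 - 1206/(-3))) = -2970*(2571 + (1429*(1/628) - 1206*(-⅓))) = -2970*(2571 + (1429/628 + 402)) = -2970*(2571 + 253885/628) = -2970*1868473/628 = -2774682405/314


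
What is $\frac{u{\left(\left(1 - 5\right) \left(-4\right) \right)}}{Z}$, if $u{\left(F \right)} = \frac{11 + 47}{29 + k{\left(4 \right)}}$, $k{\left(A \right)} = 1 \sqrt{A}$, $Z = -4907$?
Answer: $- \frac{58}{152117} \approx -0.00038129$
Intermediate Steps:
$k{\left(A \right)} = \sqrt{A}$
$u{\left(F \right)} = \frac{58}{31}$ ($u{\left(F \right)} = \frac{11 + 47}{29 + \sqrt{4}} = \frac{58}{29 + 2} = \frac{58}{31}$)
$\frac{u{\left(\left(1 - 5\right) \left(-4\right) \right)}}{Z} = \frac{58}{31 \left(-4907\right)} = \frac{58}{31} \left(- \frac{1}{4907}\right) = - \frac{58}{152117}$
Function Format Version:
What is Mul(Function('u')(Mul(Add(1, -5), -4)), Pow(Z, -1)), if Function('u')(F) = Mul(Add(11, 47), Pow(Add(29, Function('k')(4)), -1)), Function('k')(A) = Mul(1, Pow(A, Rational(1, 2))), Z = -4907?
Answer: Rational(-58, 152117) ≈ -0.00038129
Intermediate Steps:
Function('k')(A) = Pow(A, Rational(1, 2))
Function('u')(F) = Rational(58, 31) (Function('u')(F) = Mul(Add(11, 47), Pow(Add(29, Pow(4, Rational(1, 2))), -1)) = Mul(58, Pow(Add(29, 2), -1)) = Mul(58, Pow(31, -1)) = Mul(58, Rational(1, 31)) = Rational(58, 31))
Mul(Function('u')(Mul(Add(1, -5), -4)), Pow(Z, -1)) = Mul(Rational(58, 31), Pow(-4907, -1)) = Mul(Rational(58, 31), Rational(-1, 4907)) = Rational(-58, 152117)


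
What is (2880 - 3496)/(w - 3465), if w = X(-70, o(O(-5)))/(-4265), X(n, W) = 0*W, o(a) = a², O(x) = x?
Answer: 8/45 ≈ 0.17778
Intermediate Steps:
X(n, W) = 0
w = 0 (w = 0/(-4265) = 0*(-1/4265) = 0)
(2880 - 3496)/(w - 3465) = (2880 - 3496)/(0 - 3465) = -616/(-3465) = -616*(-1/3465) = 8/45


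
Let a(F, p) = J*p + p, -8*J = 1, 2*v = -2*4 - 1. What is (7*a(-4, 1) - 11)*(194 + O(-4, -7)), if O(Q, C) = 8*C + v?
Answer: -10413/16 ≈ -650.81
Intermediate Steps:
v = -9/2 (v = (-2*4 - 1)/2 = (-8 - 1)/2 = (½)*(-9) = -9/2 ≈ -4.5000)
J = -⅛ (J = -⅛*1 = -⅛ ≈ -0.12500)
O(Q, C) = -9/2 + 8*C (O(Q, C) = 8*C - 9/2 = -9/2 + 8*C)
a(F, p) = 7*p/8 (a(F, p) = -p/8 + p = 7*p/8)
(7*a(-4, 1) - 11)*(194 + O(-4, -7)) = (7*((7/8)*1) - 11)*(194 + (-9/2 + 8*(-7))) = (7*(7/8) - 11)*(194 + (-9/2 - 56)) = (49/8 - 11)*(194 - 121/2) = -39/8*267/2 = -10413/16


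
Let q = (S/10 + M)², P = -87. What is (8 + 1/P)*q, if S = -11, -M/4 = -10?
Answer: 21033619/1740 ≈ 12088.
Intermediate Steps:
M = 40 (M = -4*(-10) = 40)
q = 151321/100 (q = (-11/10 + 40)² = (389/10)² = 151321/100 ≈ 1513.2)
(8 + 1/P)*q = (8 + 1/(-87))*(151321/100) = (8 - 1/87)*(151321/100) = (695/87)*(151321/100) = 21033619/1740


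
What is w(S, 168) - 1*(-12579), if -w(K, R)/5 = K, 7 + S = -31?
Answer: 12769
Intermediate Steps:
S = -38 (S = -7 - 31 = -38)
w(K, R) = -5*K
w(S, 168) - 1*(-12579) = -5*(-38) - 1*(-12579) = 190 + 12579 = 12769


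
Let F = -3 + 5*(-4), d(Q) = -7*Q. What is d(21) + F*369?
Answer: -8634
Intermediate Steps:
F = -23 (F = -3 - 20 = -23)
d(21) + F*369 = -7*21 - 23*369 = -147 - 8487 = -8634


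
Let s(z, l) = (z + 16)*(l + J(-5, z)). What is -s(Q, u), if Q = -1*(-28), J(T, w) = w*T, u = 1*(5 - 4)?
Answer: 6116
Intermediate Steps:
u = 1 (u = 1*1 = 1)
J(T, w) = T*w
Q = 28
s(z, l) = (16 + z)*(l - 5*z) (s(z, l) = (z + 16)*(l - 5*z) = (16 + z)*(l - 5*z))
-s(Q, u) = -(-80*28 - 5*28² + 16*1 + 1*28) = -(-2240 - 5*784 + 16 + 28) = -(-2240 - 3920 + 16 + 28) = -1*(-6116) = 6116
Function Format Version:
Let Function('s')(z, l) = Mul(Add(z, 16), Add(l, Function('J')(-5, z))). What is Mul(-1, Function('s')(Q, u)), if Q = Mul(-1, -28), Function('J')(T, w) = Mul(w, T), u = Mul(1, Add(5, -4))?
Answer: 6116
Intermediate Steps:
u = 1 (u = Mul(1, 1) = 1)
Function('J')(T, w) = Mul(T, w)
Q = 28
Function('s')(z, l) = Mul(Add(16, z), Add(l, Mul(-5, z))) (Function('s')(z, l) = Mul(Add(z, 16), Add(l, Mul(-5, z))) = Mul(Add(16, z), Add(l, Mul(-5, z))))
Mul(-1, Function('s')(Q, u)) = Mul(-1, Add(Mul(-80, 28), Mul(-5, Pow(28, 2)), Mul(16, 1), Mul(1, 28))) = Mul(-1, Add(-2240, Mul(-5, 784), 16, 28)) = Mul(-1, Add(-2240, -3920, 16, 28)) = Mul(-1, -6116) = 6116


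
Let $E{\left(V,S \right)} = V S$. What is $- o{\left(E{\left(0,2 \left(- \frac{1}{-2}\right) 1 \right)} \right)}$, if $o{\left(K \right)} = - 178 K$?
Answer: $0$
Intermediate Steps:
$E{\left(V,S \right)} = S V$
$- o{\left(E{\left(0,2 \left(- \frac{1}{-2}\right) 1 \right)} \right)} = - \left(-178\right) 2 \left(- \frac{1}{-2}\right) 1 \cdot 0 = - \left(-178\right) 2 \left(\left(-1\right) \left(- \frac{1}{2}\right)\right) 1 \cdot 0 = - \left(-178\right) 2 \cdot \frac{1}{2} \cdot 1 \cdot 0 = - \left(-178\right) 1 \cdot 1 \cdot 0 = - \left(-178\right) 1 \cdot 0 = - \left(-178\right) 0 = \left(-1\right) 0 = 0$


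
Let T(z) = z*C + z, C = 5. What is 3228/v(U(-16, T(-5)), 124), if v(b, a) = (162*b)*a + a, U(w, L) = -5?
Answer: -807/25079 ≈ -0.032178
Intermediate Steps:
T(z) = 6*z (T(z) = z*5 + z = 5*z + z = 6*z)
v(b, a) = a + 162*a*b (v(b, a) = 162*a*b + a = a + 162*a*b)
3228/v(U(-16, T(-5)), 124) = 3228/((124*(1 + 162*(-5)))) = 3228/((124*(1 - 810))) = 3228/((124*(-809))) = 3228/(-100316) = 3228*(-1/100316) = -807/25079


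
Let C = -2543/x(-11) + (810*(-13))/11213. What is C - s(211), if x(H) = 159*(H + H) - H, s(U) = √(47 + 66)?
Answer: -8203451/39099731 - √113 ≈ -10.840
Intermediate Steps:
s(U) = √113
x(H) = 317*H (x(H) = 159*(2*H) - H = 318*H - H = 317*H)
C = -8203451/39099731 (C = -2543/(317*(-11)) + (810*(-13))/11213 = -2543/(-3487) - 10530*1/11213 = -2543*(-1/3487) - 10530/11213 = 2543/3487 - 10530/11213 = -8203451/39099731 ≈ -0.20981)
C - s(211) = -8203451/39099731 - √113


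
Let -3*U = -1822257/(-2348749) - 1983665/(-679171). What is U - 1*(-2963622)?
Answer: 14182723169288346382/4785606621237 ≈ 2.9636e+6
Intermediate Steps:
U = -5896755294032/4785606621237 (U = -(-1822257/(-2348749) - 1983665/(-679171))/3 = -(-1822257*(-1/2348749) - 1983665*(-1/679171))/3 = -(1822257/2348749 + 1983665/679171)/3 = -⅓*5896755294032/1595202207079 = -5896755294032/4785606621237 ≈ -1.2322)
U - 1*(-2963622) = -5896755294032/4785606621237 - 1*(-2963622) = -5896755294032/4785606621237 + 2963622 = 14182723169288346382/4785606621237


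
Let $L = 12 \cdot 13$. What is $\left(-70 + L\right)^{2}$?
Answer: $7396$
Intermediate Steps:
$L = 156$
$\left(-70 + L\right)^{2} = \left(-70 + 156\right)^{2} = 86^{2} = 7396$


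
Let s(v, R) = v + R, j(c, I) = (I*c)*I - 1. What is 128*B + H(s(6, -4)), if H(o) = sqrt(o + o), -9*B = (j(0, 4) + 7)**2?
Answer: -510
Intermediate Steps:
j(c, I) = -1 + c*I**2 (j(c, I) = c*I**2 - 1 = -1 + c*I**2)
B = -4 (B = -((-1 + 0*4**2) + 7)**2/9 = -((-1 + 0*16) + 7)**2/9 = -((-1 + 0) + 7)**2/9 = -(-1 + 7)**2/9 = -1/9*6**2 = -1/9*36 = -4)
s(v, R) = R + v
H(o) = sqrt(2)*sqrt(o) (H(o) = sqrt(2*o) = sqrt(2)*sqrt(o))
128*B + H(s(6, -4)) = 128*(-4) + sqrt(2)*sqrt(-4 + 6) = -512 + sqrt(2)*sqrt(2) = -512 + 2 = -510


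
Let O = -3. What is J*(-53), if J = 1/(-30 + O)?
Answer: 53/33 ≈ 1.6061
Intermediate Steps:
J = -1/33 (J = 1/(-30 - 3) = 1/(-33) = -1/33 ≈ -0.030303)
J*(-53) = -1/33*(-53) = 53/33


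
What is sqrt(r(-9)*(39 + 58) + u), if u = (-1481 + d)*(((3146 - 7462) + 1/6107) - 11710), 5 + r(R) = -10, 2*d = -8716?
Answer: sqrt(3489897698133418)/6107 ≈ 9673.4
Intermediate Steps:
d = -4358 (d = (1/2)*(-8716) = -4358)
r(R) = -15 (r(R) = -5 - 10 = -15)
u = 571467490259/6107 (u = (-1481 - 4358)*(((3146 - 7462) + 1/6107) - 11710) = -5839*((-4316 + 1/6107) - 11710) = -5839*(-26357811/6107 - 11710) = -5839*(-97870781/6107) = 571467490259/6107 ≈ 9.3576e+7)
sqrt(r(-9)*(39 + 58) + u) = sqrt(-15*(39 + 58) + 571467490259/6107) = sqrt(-15*97 + 571467490259/6107) = sqrt(-1455 + 571467490259/6107) = sqrt(571458604574/6107) = sqrt(3489897698133418)/6107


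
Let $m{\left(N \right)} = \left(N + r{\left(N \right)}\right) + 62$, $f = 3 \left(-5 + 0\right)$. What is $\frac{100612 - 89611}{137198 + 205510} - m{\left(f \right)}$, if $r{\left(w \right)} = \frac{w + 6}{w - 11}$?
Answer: $- \frac{70264587}{1485068} \approx -47.314$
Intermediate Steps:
$f = -15$ ($f = 3 \left(-5\right) = -15$)
$r{\left(w \right)} = \frac{6 + w}{-11 + w}$
$m{\left(N \right)} = 62 + N + \frac{6 + N}{-11 + N}$ ($m{\left(N \right)} = \left(N + \frac{6 + N}{-11 + N}\right) + 62 = 62 + N + \frac{6 + N}{-11 + N}$)
$\frac{100612 - 89611}{137198 + 205510} - m{\left(f \right)} = \frac{100612 - 89611}{137198 + 205510} - \frac{-676 + \left(-15\right)^{2} + 52 \left(-15\right)}{-11 - 15} = \frac{11001}{342708} - \frac{-676 + 225 - 780}{-26} = 11001 \cdot \frac{1}{342708} - \left(- \frac{1}{26}\right) \left(-1231\right) = \frac{3667}{114236} - \frac{1231}{26} = - \frac{70264587}{1485068}$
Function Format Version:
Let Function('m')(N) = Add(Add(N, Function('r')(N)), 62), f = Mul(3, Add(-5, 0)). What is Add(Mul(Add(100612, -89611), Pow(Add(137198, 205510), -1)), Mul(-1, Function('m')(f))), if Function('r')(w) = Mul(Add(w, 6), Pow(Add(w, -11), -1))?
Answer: Rational(-70264587, 1485068) ≈ -47.314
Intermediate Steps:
f = -15 (f = Mul(3, -5) = -15)
Function('r')(w) = Mul(Pow(Add(-11, w), -1), Add(6, w)) (Function('r')(w) = Mul(Add(6, w), Pow(Add(-11, w), -1)) = Mul(Pow(Add(-11, w), -1), Add(6, w)))
Function('m')(N) = Add(62, N, Mul(Pow(Add(-11, N), -1), Add(6, N))) (Function('m')(N) = Add(Add(N, Mul(Pow(Add(-11, N), -1), Add(6, N))), 62) = Add(62, N, Mul(Pow(Add(-11, N), -1), Add(6, N))))
Add(Mul(Add(100612, -89611), Pow(Add(137198, 205510), -1)), Mul(-1, Function('m')(f))) = Add(Mul(Add(100612, -89611), Pow(Add(137198, 205510), -1)), Mul(-1, Mul(Pow(Add(-11, -15), -1), Add(-676, Pow(-15, 2), Mul(52, -15))))) = Add(Mul(11001, Pow(342708, -1)), Mul(-1, Mul(Pow(-26, -1), Add(-676, 225, -780)))) = Add(Mul(11001, Rational(1, 342708)), Mul(-1, Mul(Rational(-1, 26), -1231))) = Add(Rational(3667, 114236), Mul(-1, Rational(1231, 26))) = Add(Rational(3667, 114236), Rational(-1231, 26)) = Rational(-70264587, 1485068)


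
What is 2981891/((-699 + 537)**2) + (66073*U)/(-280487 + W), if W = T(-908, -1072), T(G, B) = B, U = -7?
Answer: 283905462251/2463078132 ≈ 115.26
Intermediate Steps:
W = -1072
2981891/((-699 + 537)**2) + (66073*U)/(-280487 + W) = 2981891/((-699 + 537)**2) + (66073*(-7))/(-280487 - 1072) = 2981891/((-162)**2) - 462511/(-281559) = 2981891/26244 - 462511*(-1/281559) = 2981891*(1/26244) + 462511/281559 = 2981891/26244 + 462511/281559 = 283905462251/2463078132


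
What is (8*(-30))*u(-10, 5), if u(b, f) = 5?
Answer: -1200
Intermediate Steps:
(8*(-30))*u(-10, 5) = (8*(-30))*5 = -240*5 = -1200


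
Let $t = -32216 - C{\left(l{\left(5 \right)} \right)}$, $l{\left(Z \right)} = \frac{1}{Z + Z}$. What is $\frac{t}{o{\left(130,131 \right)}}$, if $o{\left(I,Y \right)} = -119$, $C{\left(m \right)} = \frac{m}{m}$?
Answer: $\frac{32217}{119} \approx 270.73$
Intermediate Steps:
$l{\left(Z \right)} = \frac{1}{2 Z}$
$C{\left(m \right)} = 1$
$t = -32217$ ($t = -32216 - 1 = -32217$)
$\frac{t}{o{\left(130,131 \right)}} = - \frac{32217}{-119} = \left(-32217\right) \left(- \frac{1}{119}\right) = \frac{32217}{119}$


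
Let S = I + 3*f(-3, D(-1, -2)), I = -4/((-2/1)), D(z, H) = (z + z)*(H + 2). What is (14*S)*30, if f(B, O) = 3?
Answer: 4620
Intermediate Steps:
D(z, H) = 2*z*(2 + H) (D(z, H) = (2*z)*(2 + H) = 2*z*(2 + H))
I = 2 (I = -4/((-2*1)) = -4/(-2) = -4*(-½) = 2)
S = 11 (S = 2 + 3*3 = 2 + 9 = 11)
(14*S)*30 = (14*11)*30 = 154*30 = 4620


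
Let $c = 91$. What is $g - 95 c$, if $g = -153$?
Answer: $-8798$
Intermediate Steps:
$g - 95 c = -153 - 8645 = -8798$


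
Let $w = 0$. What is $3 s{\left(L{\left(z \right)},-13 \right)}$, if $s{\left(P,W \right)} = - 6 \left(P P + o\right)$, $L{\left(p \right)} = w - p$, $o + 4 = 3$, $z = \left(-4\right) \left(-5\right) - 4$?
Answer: $-4590$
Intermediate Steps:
$z = 16$ ($z = 20 - 4 = 16$)
$o = -1$ ($o = -4 + 3 = -1$)
$L{\left(p \right)} = - p$ ($L{\left(p \right)} = 0 - p = - p$)
$s{\left(P,W \right)} = 6 - 6 P^{2}$ ($s{\left(P,W \right)} = - 6 \left(P P - 1\right) = - 6 \left(P^{2} - 1\right) = - 6 \left(-1 + P^{2}\right) = 6 - 6 P^{2}$)
$3 s{\left(L{\left(z \right)},-13 \right)} = 3 \left(6 - 6 \left(\left(-1\right) 16\right)^{2}\right) = 3 \left(6 - 6 \left(-16\right)^{2}\right) = 3 \left(6 - 1536\right) = 3 \left(-1530\right) = -4590$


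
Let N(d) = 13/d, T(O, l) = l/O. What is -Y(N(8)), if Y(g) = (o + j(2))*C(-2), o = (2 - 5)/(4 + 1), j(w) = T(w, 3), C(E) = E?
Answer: 9/5 ≈ 1.8000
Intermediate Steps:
j(w) = 3/w
o = -⅗ (o = -3/5 = -3*⅕ = -⅗ ≈ -0.60000)
Y(g) = -9/5 (Y(g) = (-⅗ + 3/2)*(-2) = (9/10)*(-2) = -9/5)
-Y(N(8)) = -1*(-9/5) = 9/5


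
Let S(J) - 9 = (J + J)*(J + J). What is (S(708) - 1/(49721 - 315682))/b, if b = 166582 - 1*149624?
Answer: 266634546233/2255083319 ≈ 118.24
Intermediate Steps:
b = 16958 (b = 166582 - 149624 = 16958)
S(J) = 9 + 4*J² (S(J) = 9 + (J + J)*(J + J) = 9 + (2*J)*(2*J) = 9 + 4*J²)
(S(708) - 1/(49721 - 315682))/b = ((9 + 4*708²) - 1/(49721 - 315682))/16958 = ((9 + 4*501264) - 1/(-265961))*(1/16958) = ((9 + 2005056) - 1*(-1/265961))*(1/16958) = (2005065 + 1/265961)*(1/16958) = (533269092466/265961)*(1/16958) = 266634546233/2255083319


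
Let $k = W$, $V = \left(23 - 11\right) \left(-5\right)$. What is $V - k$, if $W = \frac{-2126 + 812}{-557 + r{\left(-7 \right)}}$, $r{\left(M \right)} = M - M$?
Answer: $- \frac{34734}{557} \approx -62.359$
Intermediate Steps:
$r{\left(M \right)} = 0$
$V = -60$ ($V = 12 \left(-5\right) = -60$)
$W = \frac{1314}{557}$ ($W = \frac{-2126 + 812}{-557 + 0} = - \frac{1314}{-557} = \left(-1314\right) \left(- \frac{1}{557}\right) = \frac{1314}{557} \approx 2.3591$)
$k = \frac{1314}{557} \approx 2.3591$
$V - k = -60 - \frac{1314}{557} = - \frac{34734}{557}$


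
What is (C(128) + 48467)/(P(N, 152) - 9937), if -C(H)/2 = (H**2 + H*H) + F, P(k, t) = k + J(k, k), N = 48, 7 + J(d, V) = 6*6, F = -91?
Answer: 16887/9860 ≈ 1.7127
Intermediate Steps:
J(d, V) = 29 (J(d, V) = -7 + 6*6 = -7 + 36 = 29)
P(k, t) = 29 + k (P(k, t) = k + 29 = 29 + k)
C(H) = 182 - 4*H**2 (C(H) = -2*((H**2 + H*H) - 91) = -2*((H**2 + H**2) - 91) = -2*(2*H**2 - 91) = -2*(-91 + 2*H**2) = 182 - 4*H**2)
(C(128) + 48467)/(P(N, 152) - 9937) = ((182 - 4*128**2) + 48467)/((29 + 48) - 9937) = ((182 - 4*16384) + 48467)/(77 - 9937) = ((182 - 65536) + 48467)/(-9860) = (-65354 + 48467)*(-1/9860) = -16887*(-1/9860) = 16887/9860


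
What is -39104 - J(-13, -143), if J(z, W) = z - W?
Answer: -39234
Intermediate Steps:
-39104 - J(-13, -143) = -39104 - (-13 - 1*(-143)) = -39104 - (-13 + 143) = -39104 - 1*130 = -39104 - 130 = -39234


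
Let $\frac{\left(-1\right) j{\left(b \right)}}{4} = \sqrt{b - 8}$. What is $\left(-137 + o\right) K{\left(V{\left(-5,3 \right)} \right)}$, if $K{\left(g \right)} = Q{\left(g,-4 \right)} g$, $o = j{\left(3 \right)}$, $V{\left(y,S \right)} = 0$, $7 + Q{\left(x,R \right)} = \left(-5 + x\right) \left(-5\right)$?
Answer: $0$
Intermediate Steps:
$Q{\left(x,R \right)} = 18 - 5 x$ ($Q{\left(x,R \right)} = -7 + \left(-5 + x\right) \left(-5\right) = -7 - \left(-25 + 5 x\right) = 18 - 5 x$)
$j{\left(b \right)} = - 4 \sqrt{-8 + b}$ ($j{\left(b \right)} = - 4 \sqrt{b - 8} = - 4 \sqrt{-8 + b}$)
$o = - 4 i \sqrt{5}$ ($o = - 4 \sqrt{-8 + 3} = - 4 \sqrt{-5} = - 4 i \sqrt{5} \approx - 8.9443 i$)
$K{\left(g \right)} = g \left(18 - 5 g\right)$ ($K{\left(g \right)} = \left(18 - 5 g\right) g = g \left(18 - 5 g\right)$)
$\left(-137 + o\right) K{\left(V{\left(-5,3 \right)} \right)} = \left(-137 - 4 i \sqrt{5}\right) 0 \left(18 - 0\right) = \left(-137 - 4 i \sqrt{5}\right) 0 \left(18 + 0\right) = \left(-137 - 4 i \sqrt{5}\right) 0 \cdot 18 = \left(-137 - 4 i \sqrt{5}\right) 0 = 0$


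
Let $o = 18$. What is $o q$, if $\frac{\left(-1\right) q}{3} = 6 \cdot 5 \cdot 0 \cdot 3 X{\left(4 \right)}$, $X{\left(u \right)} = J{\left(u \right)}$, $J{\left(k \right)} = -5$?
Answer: $0$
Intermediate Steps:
$X{\left(u \right)} = -5$
$q = 0$ ($q = - 3 \cdot 6 \cdot 5 \cdot 0 \cdot 3 \left(-5\right) = - 3 \cdot 6 \cdot 5 \cdot 0 \left(-5\right) = - 3 \cdot 6 \cdot 5 \cdot 0 = - 3 \cdot 6 \cdot 0 = \left(-3\right) 0 = 0$)
$o q = 18 \cdot 0 = 0$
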